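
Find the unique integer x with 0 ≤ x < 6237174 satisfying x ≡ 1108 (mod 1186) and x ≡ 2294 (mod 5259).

Write x = 1108 + 1186·k. Then 1186·k ≡ 2294 − 1108 ≡ 1186 (mod 5259).
Need 1186⁻¹ mod 5259. Extended Euclid on (5259, 1186):
5259 = 4*1186 + 515
1186 = 2*515 + 156
515 = 3*156 + 47
156 = 3*47 + 15
47 = 3*15 + 2
15 = 7*2 + 1
2 = 2*1 + 0
Back-substitute:
1 = 15 − 7·2
1 = −7·47 + 22·15
1 = 22·156 − 73·47
1 = −73·515 + 241·156
1 = 241·1186 − 555·515
1 = −555·5259 + 2461·1186
1186⁻¹ ≡ 2461 (mod 5259), so k ≡ 2461·1186 ≡ 1 (mod 5259).
x = 1108 + 1186·1 = 2294.

2294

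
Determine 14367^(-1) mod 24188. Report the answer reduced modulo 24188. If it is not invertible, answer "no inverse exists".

21235

Run Euclid on (24188, 14367):
24188 = 1*14367 + 9821
14367 = 1*9821 + 4546
9821 = 2*4546 + 729
4546 = 6*729 + 172
729 = 4*172 + 41
172 = 4*41 + 8
41 = 5*8 + 1
8 = 8*1 + 0
The gcd is 1. Working backward:
1 = 41 − 5·8
1 = −5·172 + 21·41
1 = 21·729 − 89·172
1 = −89·4546 + 555·729
1 = 555·9821 − 1199·4546
1 = −1199·14367 + 1754·9821
1 = 1754·24188 − 2953·14367
Thus 14367·(-2953) ≡ 1 (mod 24188); reducing, -2953 mod 24188 = 21235.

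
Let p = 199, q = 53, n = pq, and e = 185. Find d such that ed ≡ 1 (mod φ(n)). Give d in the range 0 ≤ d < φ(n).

φ(n) = (p−1)(q−1) = 198·52 = 10296.
Need d with 185·d ≡ 1 (mod 10296). Apply the extended Euclidean algorithm:
10296 = 55*185 + 121
185 = 1*121 + 64
121 = 1*64 + 57
64 = 1*57 + 7
57 = 8*7 + 1
7 = 7*1 + 0
Back-substitute:
1 = 57 − 8·7
1 = −8·64 + 9·57
1 = 9·121 − 17·64
1 = −17·185 + 26·121
1 = 26·10296 − 1447·185
So 185·(-1447) ≡ 1 (mod 10296), hence d ≡ -1447 ≡ 8849 (mod 10296).

8849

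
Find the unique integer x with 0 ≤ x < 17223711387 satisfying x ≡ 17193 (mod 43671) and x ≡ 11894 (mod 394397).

10744174968

Write x = 17193 + 43671·k. Then 43671·k ≡ 11894 − 17193 ≡ 389098 (mod 394397).
Need 43671⁻¹ mod 394397. Extended Euclid on (394397, 43671):
394397 = 9·43671 + 1358
43671 = 32·1358 + 215
1358 = 6·215 + 68
215 = 3·68 + 11
68 = 6·11 + 2
11 = 5·2 + 1
2 = 2·1 + 0
Back-substitute:
1 = 11 − 5·2
1 = −5·68 + 31·11
1 = 31·215 − 98·68
1 = −98·1358 + 619·215
1 = 619·43671 − 19906·1358
1 = −19906·394397 + 179773·43671
43671⁻¹ ≡ 179773 (mod 394397), so k ≡ 179773·389098 ≡ 246025 (mod 394397).
x = 17193 + 43671·246025 = 10744174968.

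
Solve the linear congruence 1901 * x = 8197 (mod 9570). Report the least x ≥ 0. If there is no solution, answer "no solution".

4817

First find gcd(1901, 9570):
9570 = 5*1901 + 65
1901 = 29*65 + 16
65 = 4*16 + 1
16 = 16*1 + 0
gcd = 1, so a unique solution mod 9570 exists.
Back-substitute for the Bézout coefficients:
1 = 65 − 4·16
1 = −4·1901 + 117·65
1 = 117·9570 − 589·1901
So 1901·(-589) ≡ 1 (mod 9570), giving 1901⁻¹ ≡ 8981.
x ≡ 1901⁻¹·8197 ≡ 8981·8197 ≡ 4817 (mod 9570).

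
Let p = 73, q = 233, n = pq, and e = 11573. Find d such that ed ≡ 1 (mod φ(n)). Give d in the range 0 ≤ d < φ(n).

φ(n) = (p−1)(q−1) = 72·232 = 16704.
Need d with 11573·d ≡ 1 (mod 16704). Apply the extended Euclidean algorithm:
16704 = 1×11573 + 5131
11573 = 2×5131 + 1311
5131 = 3×1311 + 1198
1311 = 1×1198 + 113
1198 = 10×113 + 68
113 = 1×68 + 45
68 = 1×45 + 23
45 = 1×23 + 22
23 = 1×22 + 1
22 = 22×1 + 0
Back-substitute:
1 = 23 − 22
1 = −45 + 2·23
1 = 2·68 − 3·45
1 = −3·113 + 5·68
1 = 5·1198 − 53·113
1 = −53·1311 + 58·1198
1 = 58·5131 − 227·1311
1 = −227·11573 + 512·5131
1 = 512·16704 − 739·11573
So 11573·(-739) ≡ 1 (mod 16704), hence d ≡ -739 ≡ 15965 (mod 16704).

15965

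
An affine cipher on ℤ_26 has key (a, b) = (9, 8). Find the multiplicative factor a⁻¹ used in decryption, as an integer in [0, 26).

Extended Euclidean algorithm:
26 = 2*9 + 8
9 = 1*8 + 1
8 = 8*1 + 0
gcd = 1, so the inverse exists. Back-substitute:
1 = 9 − 8
1 = −26 + 3·9
So 9·3 ≡ 1 (mod 26).

3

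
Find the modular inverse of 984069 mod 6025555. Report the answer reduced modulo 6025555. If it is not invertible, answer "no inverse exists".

Apply the Euclidean algorithm to 6025555 and 984069:
6025555 = 6·984069 + 121141
984069 = 8·121141 + 14941
121141 = 8·14941 + 1613
14941 = 9·1613 + 424
1613 = 3·424 + 341
424 = 1·341 + 83
341 = 4·83 + 9
83 = 9·9 + 2
9 = 4·2 + 1
2 = 2·1 + 0
gcd = 1, so the inverse exists. Back-substitute:
1 = 9 − 4·2
1 = −4·83 + 37·9
1 = 37·341 − 152·83
1 = −152·424 + 189·341
1 = 189·1613 − 719·424
1 = −719·14941 + 6660·1613
1 = 6660·121141 − 53999·14941
1 = −53999·984069 + 438652·121141
1 = 438652·6025555 − 2685911·984069
So 984069·(-2685911) ≡ 1 (mod 6025555), and -2685911 ≡ 3339644 (mod 6025555).

3339644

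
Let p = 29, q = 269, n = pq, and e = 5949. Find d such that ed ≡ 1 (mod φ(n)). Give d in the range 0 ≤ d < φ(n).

6341

φ(n) = (p−1)(q−1) = 28·268 = 7504.
Need d with 5949·d ≡ 1 (mod 7504). Apply the extended Euclidean algorithm:
7504 = 1*5949 + 1555
5949 = 3*1555 + 1284
1555 = 1*1284 + 271
1284 = 4*271 + 200
271 = 1*200 + 71
200 = 2*71 + 58
71 = 1*58 + 13
58 = 4*13 + 6
13 = 2*6 + 1
6 = 6*1 + 0
Back-substitute:
1 = 13 − 2·6
1 = −2·58 + 9·13
1 = 9·71 − 11·58
1 = −11·200 + 31·71
1 = 31·271 − 42·200
1 = −42·1284 + 199·271
1 = 199·1555 − 241·1284
1 = −241·5949 + 922·1555
1 = 922·7504 − 1163·5949
So 5949·(-1163) ≡ 1 (mod 7504), hence d ≡ -1163 ≡ 6341 (mod 7504).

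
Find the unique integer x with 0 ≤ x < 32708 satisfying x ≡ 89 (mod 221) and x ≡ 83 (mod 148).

Write x = 89 + 221·k. Then 221·k ≡ 83 − 89 ≡ 142 (mod 148).
Need 221⁻¹ mod 148. Extended Euclid on (148, 73):
148 = 2*73 + 2
73 = 36*2 + 1
2 = 2*1 + 0
Back-substitute:
1 = 73 − 36·2
1 = −36·148 + 73·73
221⁻¹ ≡ 73 (mod 148), so k ≡ 73·142 ≡ 6 (mod 148).
x = 89 + 221·6 = 1415.

1415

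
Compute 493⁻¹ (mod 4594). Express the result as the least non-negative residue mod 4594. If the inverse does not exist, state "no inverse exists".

gcd(4594, 493) by repeated division:
4594 = 9*493 + 157
493 = 3*157 + 22
157 = 7*22 + 3
22 = 7*3 + 1
3 = 3*1 + 0
The gcd is 1. Working backward:
1 = 22 − 7·3
1 = −7·157 + 50·22
1 = 50·493 − 157·157
1 = −157·4594 + 1463·493
So 493·1463 ≡ 1 (mod 4594).

1463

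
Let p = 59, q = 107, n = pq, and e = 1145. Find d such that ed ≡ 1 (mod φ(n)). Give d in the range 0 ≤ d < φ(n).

φ(n) = (p−1)(q−1) = 58·106 = 6148.
Need d with 1145·d ≡ 1 (mod 6148). Apply the extended Euclidean algorithm:
6148 = 5×1145 + 423
1145 = 2×423 + 299
423 = 1×299 + 124
299 = 2×124 + 51
124 = 2×51 + 22
51 = 2×22 + 7
22 = 3×7 + 1
7 = 7×1 + 0
Back-substitute:
1 = 22 − 3·7
1 = −3·51 + 7·22
1 = 7·124 − 17·51
1 = −17·299 + 41·124
1 = 41·423 − 58·299
1 = −58·1145 + 157·423
1 = 157·6148 − 843·1145
So 1145·(-843) ≡ 1 (mod 6148), hence d ≡ -843 ≡ 5305 (mod 6148).

5305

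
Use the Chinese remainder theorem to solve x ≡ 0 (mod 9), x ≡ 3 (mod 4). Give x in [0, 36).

Write x = 0 + 9·k. Then 9·k ≡ 3 − 0 ≡ 3 (mod 4).
Need 9⁻¹ mod 4. Extended Euclid on (4, 1):
4 = 4*1 + 0
9⁻¹ ≡ 1 (mod 4), so k ≡ 1·3 ≡ 3 (mod 4).
x = 0 + 9·3 = 27.

27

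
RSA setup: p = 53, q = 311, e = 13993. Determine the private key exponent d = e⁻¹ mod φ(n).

10057

φ(n) = (p−1)(q−1) = 52·310 = 16120.
Need d with 13993·d ≡ 1 (mod 16120). Apply the extended Euclidean algorithm:
16120 = 1·13993 + 2127
13993 = 6·2127 + 1231
2127 = 1·1231 + 896
1231 = 1·896 + 335
896 = 2·335 + 226
335 = 1·226 + 109
226 = 2·109 + 8
109 = 13·8 + 5
8 = 1·5 + 3
5 = 1·3 + 2
3 = 1·2 + 1
2 = 2·1 + 0
Back-substitute:
1 = 3 − 2
1 = −5 + 2·3
1 = 2·8 − 3·5
1 = −3·109 + 41·8
1 = 41·226 − 85·109
1 = −85·335 + 126·226
1 = 126·896 − 337·335
1 = −337·1231 + 463·896
1 = 463·2127 − 800·1231
1 = −800·13993 + 5263·2127
1 = 5263·16120 − 6063·13993
So 13993·(-6063) ≡ 1 (mod 16120), hence d ≡ -6063 ≡ 10057 (mod 16120).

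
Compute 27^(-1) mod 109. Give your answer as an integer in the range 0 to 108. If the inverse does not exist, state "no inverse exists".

Run Euclid on (109, 27):
109 = 4×27 + 1
27 = 27×1 + 0
Since gcd(27, 109) = 1, back-substitute to write 1 as a combination:
1 = 109 − 4·27
So 27·(-4) ≡ 1 (mod 109), and -4 ≡ 105 (mod 109).

105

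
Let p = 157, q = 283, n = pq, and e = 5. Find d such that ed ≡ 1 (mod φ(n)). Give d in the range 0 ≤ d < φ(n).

17597

φ(n) = (p−1)(q−1) = 156·282 = 43992.
Need d with 5·d ≡ 1 (mod 43992). Apply the extended Euclidean algorithm:
43992 = 8798×5 + 2
5 = 2×2 + 1
2 = 2×1 + 0
Back-substitute:
1 = 5 − 2·2
1 = −2·43992 + 17597·5
So 5·17597 ≡ 1 (mod 43992), hence d = 17597.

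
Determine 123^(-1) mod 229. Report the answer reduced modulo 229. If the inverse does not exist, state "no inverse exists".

54

Apply the Euclidean algorithm to 229 and 123:
229 = 1×123 + 106
123 = 1×106 + 17
106 = 6×17 + 4
17 = 4×4 + 1
4 = 4×1 + 0
gcd = 1, so the inverse exists. Back-substitute:
1 = 17 − 4·4
1 = −4·106 + 25·17
1 = 25·123 − 29·106
1 = −29·229 + 54·123
So 123·54 ≡ 1 (mod 229).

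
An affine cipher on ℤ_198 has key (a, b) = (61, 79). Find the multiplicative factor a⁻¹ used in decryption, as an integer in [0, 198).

13

gcd(198, 61) by repeated division:
198 = 3*61 + 15
61 = 4*15 + 1
15 = 15*1 + 0
gcd = 1, so the inverse exists. Back-substitute:
1 = 61 − 4·15
1 = −4·198 + 13·61
So 61·13 ≡ 1 (mod 198).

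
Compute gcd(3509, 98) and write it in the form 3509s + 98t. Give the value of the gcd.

Apply Euclid's algorithm to 3509 and 98:
3509 = 35·98 + 79
98 = 1·79 + 19
79 = 4·19 + 3
19 = 6·3 + 1
3 = 3·1 + 0
gcd(3509, 98) = 1.
Working backward:
1 = 19 − 6·3
1 = −6·79 + 25·19
1 = 25·98 − 31·79
1 = −31·3509 + 1110·98
So 1 = (-31)·3509 + (1110)·98.

1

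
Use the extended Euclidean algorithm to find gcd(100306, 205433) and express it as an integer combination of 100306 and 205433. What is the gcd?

1

Repeated division:
205433 = 2*100306 + 4821
100306 = 20*4821 + 3886
4821 = 1*3886 + 935
3886 = 4*935 + 146
935 = 6*146 + 59
146 = 2*59 + 28
59 = 2*28 + 3
28 = 9*3 + 1
3 = 3*1 + 0
gcd(100306, 205433) = 1.
Back-substituting:
1 = 28 − 9·3
1 = −9·59 + 19·28
1 = 19·146 − 47·59
1 = −47·935 + 301·146
1 = 301·3886 − 1251·935
1 = −1251·4821 + 1552·3886
1 = 1552·100306 − 32291·4821
1 = −32291·205433 + 66134·100306
So 1 = (-32291)·205433 + (66134)·100306.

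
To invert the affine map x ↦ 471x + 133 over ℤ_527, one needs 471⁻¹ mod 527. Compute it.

Apply the Euclidean algorithm to 527 and 471:
527 = 1·471 + 56
471 = 8·56 + 23
56 = 2·23 + 10
23 = 2·10 + 3
10 = 3·3 + 1
3 = 3·1 + 0
The gcd is 1. Working backward:
1 = 10 − 3·3
1 = −3·23 + 7·10
1 = 7·56 − 17·23
1 = −17·471 + 143·56
1 = 143·527 − 160·471
Hence 471⁻¹ ≡ -160 ≡ 367 (mod 527).

367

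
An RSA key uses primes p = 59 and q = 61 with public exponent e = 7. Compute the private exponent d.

2983

φ(n) = (p−1)(q−1) = 58·60 = 3480.
Need d with 7·d ≡ 1 (mod 3480). Apply the extended Euclidean algorithm:
3480 = 497×7 + 1
7 = 7×1 + 0
Back-substitute:
1 = 3480 − 497·7
So 7·(-497) ≡ 1 (mod 3480), hence d ≡ -497 ≡ 2983 (mod 3480).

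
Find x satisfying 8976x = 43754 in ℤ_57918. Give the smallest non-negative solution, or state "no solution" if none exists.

no solution

gcd(8976, 57918):
57918 = 6×8976 + 4062
8976 = 2×4062 + 852
4062 = 4×852 + 654
852 = 1×654 + 198
654 = 3×198 + 60
198 = 3×60 + 18
60 = 3×18 + 6
18 = 3×6 + 0
gcd = 6, but 6 ∤ 43754, so the congruence has no solution.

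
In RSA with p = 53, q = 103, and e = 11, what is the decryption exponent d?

2411

φ(n) = (p−1)(q−1) = 52·102 = 5304.
Need d with 11·d ≡ 1 (mod 5304). Apply the extended Euclidean algorithm:
5304 = 482×11 + 2
11 = 5×2 + 1
2 = 2×1 + 0
Back-substitute:
1 = 11 − 5·2
1 = −5·5304 + 2411·11
So 11·2411 ≡ 1 (mod 5304), hence d = 2411.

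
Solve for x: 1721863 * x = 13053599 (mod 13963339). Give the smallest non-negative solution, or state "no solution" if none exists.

268657

First find gcd(1721863, 13963339):
13963339 = 8×1721863 + 188435
1721863 = 9×188435 + 25948
188435 = 7×25948 + 6799
25948 = 3×6799 + 5551
6799 = 1×5551 + 1248
5551 = 4×1248 + 559
1248 = 2×559 + 130
559 = 4×130 + 39
130 = 3×39 + 13
39 = 3×13 + 0
gcd = 13 and 13 | 13053599, so solutions exist. Divide through by 13: 132451x ≡ 1004123 (mod 1074103).
Now find 132451⁻¹ mod 1074103:
1074103 = 8*132451 + 14495
132451 = 9*14495 + 1996
14495 = 7*1996 + 523
1996 = 3*523 + 427
523 = 1*427 + 96
427 = 4*96 + 43
96 = 2*43 + 10
43 = 4*10 + 3
10 = 3*3 + 1
3 = 3*1 + 0
Back-substitute:
1 = 10 − 3·3
1 = −3·43 + 13·10
1 = 13·96 − 29·43
1 = −29·427 + 129·96
1 = 129·523 − 158·427
1 = −158·1996 + 603·523
1 = 603·14495 − 4379·1996
1 = −4379·132451 + 40014·14495
1 = 40014·1074103 − 324491·132451
So 132451·(-324491) ≡ 1 (mod 1074103), i.e. 132451⁻¹ ≡ 749612.
Then x ≡ 749612·1004123 ≡ 268657 (mod 1074103); the smallest non-negative solution is x = 268657.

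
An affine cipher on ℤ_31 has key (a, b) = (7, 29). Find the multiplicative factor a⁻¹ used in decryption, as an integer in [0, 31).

9

Run Euclid on (31, 7):
31 = 4*7 + 3
7 = 2*3 + 1
3 = 3*1 + 0
Since gcd(7, 31) = 1, back-substitute to write 1 as a combination:
1 = 7 − 2·3
1 = −2·31 + 9·7
So 7·9 ≡ 1 (mod 31).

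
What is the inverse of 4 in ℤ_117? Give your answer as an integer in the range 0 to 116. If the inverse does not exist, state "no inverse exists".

gcd(117, 4) by repeated division:
117 = 29*4 + 1
4 = 4*1 + 0
The gcd is 1. Working backward:
1 = 117 − 29·4
So 4·(-29) ≡ 1 (mod 117), and -29 ≡ 88 (mod 117).

88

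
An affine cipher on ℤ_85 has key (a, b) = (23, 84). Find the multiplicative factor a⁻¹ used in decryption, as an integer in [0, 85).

37

Apply the Euclidean algorithm to 85 and 23:
85 = 3×23 + 16
23 = 1×16 + 7
16 = 2×7 + 2
7 = 3×2 + 1
2 = 2×1 + 0
Since gcd(23, 85) = 1, back-substitute to write 1 as a combination:
1 = 7 − 3·2
1 = −3·16 + 7·7
1 = 7·23 − 10·16
1 = −10·85 + 37·23
So 23·37 ≡ 1 (mod 85).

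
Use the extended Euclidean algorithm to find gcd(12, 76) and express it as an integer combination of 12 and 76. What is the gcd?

4

Repeated division:
76 = 6·12 + 4
12 = 3·4 + 0
gcd(12, 76) = 4.
Back-substituting:
4 = 76 − 6·12
So 4 = (1)·76 + (-6)·12.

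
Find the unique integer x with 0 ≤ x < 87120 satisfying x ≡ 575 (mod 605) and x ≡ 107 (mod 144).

Write x = 575 + 605·k. Then 605·k ≡ 107 − 575 ≡ 108 (mod 144).
Need 605⁻¹ mod 144. Extended Euclid on (144, 29):
144 = 4*29 + 28
29 = 1*28 + 1
28 = 28*1 + 0
Back-substitute:
1 = 29 − 28
1 = −144 + 5·29
605⁻¹ ≡ 5 (mod 144), so k ≡ 5·108 ≡ 108 (mod 144).
x = 575 + 605·108 = 65915.

65915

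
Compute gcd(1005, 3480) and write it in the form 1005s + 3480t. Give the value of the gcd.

Euclidean algorithm:
3480 = 3·1005 + 465
1005 = 2·465 + 75
465 = 6·75 + 15
75 = 5·15 + 0
gcd(1005, 3480) = 15.
Working backward:
15 = 465 − 6·75
15 = −6·1005 + 13·465
15 = 13·3480 − 45·1005
So 15 = (13)·3480 + (-45)·1005.

15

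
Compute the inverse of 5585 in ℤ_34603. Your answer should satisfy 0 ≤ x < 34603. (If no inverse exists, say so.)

Apply the Euclidean algorithm to 34603 and 5585:
34603 = 6*5585 + 1093
5585 = 5*1093 + 120
1093 = 9*120 + 13
120 = 9*13 + 3
13 = 4*3 + 1
3 = 3*1 + 0
gcd = 1, so the inverse exists. Back-substitute:
1 = 13 − 4·3
1 = −4·120 + 37·13
1 = 37·1093 − 337·120
1 = −337·5585 + 1722·1093
1 = 1722·34603 − 10669·5585
Thus 5585·(-10669) ≡ 1 (mod 34603); reducing, -10669 mod 34603 = 23934.

23934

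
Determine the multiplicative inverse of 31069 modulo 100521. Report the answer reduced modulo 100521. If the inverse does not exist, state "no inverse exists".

Run Euclid on (100521, 31069):
100521 = 3·31069 + 7314
31069 = 4·7314 + 1813
7314 = 4·1813 + 62
1813 = 29·62 + 15
62 = 4·15 + 2
15 = 7·2 + 1
2 = 2·1 + 0
gcd = 1, so the inverse exists. Back-substitute:
1 = 15 − 7·2
1 = −7·62 + 29·15
1 = 29·1813 − 848·62
1 = −848·7314 + 3421·1813
1 = 3421·31069 − 14532·7314
1 = −14532·100521 + 47017·31069
So 31069·47017 ≡ 1 (mod 100521).

47017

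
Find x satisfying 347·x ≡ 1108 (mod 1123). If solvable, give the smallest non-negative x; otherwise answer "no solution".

699

First find gcd(347, 1123):
1123 = 3*347 + 82
347 = 4*82 + 19
82 = 4*19 + 6
19 = 3*6 + 1
6 = 6*1 + 0
gcd = 1, so a unique solution mod 1123 exists.
Back-substitute for the Bézout coefficients:
1 = 19 − 3·6
1 = −3·82 + 13·19
1 = 13·347 − 55·82
1 = −55·1123 + 178·347
So 347·(178) ≡ 1 (mod 1123), giving 347⁻¹ ≡ 178.
x ≡ 347⁻¹·1108 ≡ 178·1108 ≡ 699 (mod 1123).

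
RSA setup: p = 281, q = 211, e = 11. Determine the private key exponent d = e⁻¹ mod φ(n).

10691

φ(n) = (p−1)(q−1) = 280·210 = 58800.
Need d with 11·d ≡ 1 (mod 58800). Apply the extended Euclidean algorithm:
58800 = 5345·11 + 5
11 = 2·5 + 1
5 = 5·1 + 0
Back-substitute:
1 = 11 − 2·5
1 = −2·58800 + 10691·11
So 11·10691 ≡ 1 (mod 58800), hence d = 10691.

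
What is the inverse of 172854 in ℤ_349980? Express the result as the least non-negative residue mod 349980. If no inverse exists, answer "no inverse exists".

no inverse exists

Compute gcd(172854, 349980):
349980 = 2×172854 + 4272
172854 = 40×4272 + 1974
4272 = 2×1974 + 324
1974 = 6×324 + 30
324 = 10×30 + 24
30 = 1×24 + 6
24 = 4×6 + 0
The gcd is 6, not 1, hence no inverse exists.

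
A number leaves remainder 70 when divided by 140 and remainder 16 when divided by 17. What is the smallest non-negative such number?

1750

Write x = 70 + 140·k. Then 140·k ≡ 16 − 70 ≡ 14 (mod 17).
Need 140⁻¹ mod 17. Extended Euclid on (17, 4):
17 = 4*4 + 1
4 = 4*1 + 0
Back-substitute:
1 = 17 − 4·4
140⁻¹ ≡ 13 (mod 17), so k ≡ 13·14 ≡ 12 (mod 17).
x = 70 + 140·12 = 1750.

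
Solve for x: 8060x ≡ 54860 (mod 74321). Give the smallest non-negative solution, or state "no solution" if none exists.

1851

First find gcd(8060, 74321):
74321 = 9*8060 + 1781
8060 = 4*1781 + 936
1781 = 1*936 + 845
936 = 1*845 + 91
845 = 9*91 + 26
91 = 3*26 + 13
26 = 2*13 + 0
gcd = 13 and 13 | 54860, so solutions exist. Divide through by 13: 620x ≡ 4220 (mod 5717).
Now find 620⁻¹ mod 5717:
5717 = 9×620 + 137
620 = 4×137 + 72
137 = 1×72 + 65
72 = 1×65 + 7
65 = 9×7 + 2
7 = 3×2 + 1
2 = 2×1 + 0
Back-substitute:
1 = 7 − 3·2
1 = −3·65 + 28·7
1 = 28·72 − 31·65
1 = −31·137 + 59·72
1 = 59·620 − 267·137
1 = −267·5717 + 2462·620
So 620⁻¹ ≡ 2462 (mod 5717).
Then x ≡ 2462·4220 ≡ 1851 (mod 5717); the smallest non-negative solution is x = 1851.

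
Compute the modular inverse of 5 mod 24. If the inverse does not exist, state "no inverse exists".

5

gcd(24, 5) by repeated division:
24 = 4×5 + 4
5 = 1×4 + 1
4 = 4×1 + 0
Since gcd(5, 24) = 1, back-substitute to write 1 as a combination:
1 = 5 − 4
1 = −24 + 5·5
So 5·5 ≡ 1 (mod 24).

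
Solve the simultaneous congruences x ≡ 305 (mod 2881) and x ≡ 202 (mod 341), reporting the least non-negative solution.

550576

Write x = 305 + 2881·k. Then 2881·k ≡ 202 − 305 ≡ 238 (mod 341).
Need 2881⁻¹ mod 341. Extended Euclid on (341, 153):
341 = 2×153 + 35
153 = 4×35 + 13
35 = 2×13 + 9
13 = 1×9 + 4
9 = 2×4 + 1
4 = 4×1 + 0
Back-substitute:
1 = 9 − 2·4
1 = −2·13 + 3·9
1 = 3·35 − 8·13
1 = −8·153 + 35·35
1 = 35·341 − 78·153
2881⁻¹ ≡ 263 (mod 341), so k ≡ 263·238 ≡ 191 (mod 341).
x = 305 + 2881·191 = 550576.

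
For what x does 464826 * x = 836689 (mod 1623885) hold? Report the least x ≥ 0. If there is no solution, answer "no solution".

no solution

gcd(464826, 1623885):
1623885 = 3·464826 + 229407
464826 = 2·229407 + 6012
229407 = 38·6012 + 951
6012 = 6·951 + 306
951 = 3·306 + 33
306 = 9·33 + 9
33 = 3·9 + 6
9 = 1·6 + 3
6 = 2·3 + 0
gcd = 3, but 3 ∤ 836689, so the congruence has no solution.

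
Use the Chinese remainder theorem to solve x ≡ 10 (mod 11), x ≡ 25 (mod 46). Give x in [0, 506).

Write x = 10 + 11·k. Then 11·k ≡ 25 − 10 ≡ 15 (mod 46).
Need 11⁻¹ mod 46. Extended Euclid on (46, 11):
46 = 4×11 + 2
11 = 5×2 + 1
2 = 2×1 + 0
Back-substitute:
1 = 11 − 5·2
1 = −5·46 + 21·11
11⁻¹ ≡ 21 (mod 46), so k ≡ 21·15 ≡ 39 (mod 46).
x = 10 + 11·39 = 439.

439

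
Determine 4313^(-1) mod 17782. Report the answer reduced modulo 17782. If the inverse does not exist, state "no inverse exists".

5603

gcd(17782, 4313) by repeated division:
17782 = 4×4313 + 530
4313 = 8×530 + 73
530 = 7×73 + 19
73 = 3×19 + 16
19 = 1×16 + 3
16 = 5×3 + 1
3 = 3×1 + 0
The gcd is 1. Working backward:
1 = 16 − 5·3
1 = −5·19 + 6·16
1 = 6·73 − 23·19
1 = −23·530 + 167·73
1 = 167·4313 − 1359·530
1 = −1359·17782 + 5603·4313
So 4313·5603 ≡ 1 (mod 17782).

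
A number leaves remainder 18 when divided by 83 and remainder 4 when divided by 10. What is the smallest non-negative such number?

Write x = 18 + 83·k. Then 83·k ≡ 4 − 18 ≡ 6 (mod 10).
Need 83⁻¹ mod 10. Extended Euclid on (10, 3):
10 = 3*3 + 1
3 = 3*1 + 0
Back-substitute:
1 = 10 − 3·3
83⁻¹ ≡ 7 (mod 10), so k ≡ 7·6 ≡ 2 (mod 10).
x = 18 + 83·2 = 184.

184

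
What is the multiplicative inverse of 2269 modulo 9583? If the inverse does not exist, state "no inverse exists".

Extended Euclidean algorithm:
9583 = 4×2269 + 507
2269 = 4×507 + 241
507 = 2×241 + 25
241 = 9×25 + 16
25 = 1×16 + 9
16 = 1×9 + 7
9 = 1×7 + 2
7 = 3×2 + 1
2 = 2×1 + 0
Since gcd(2269, 9583) = 1, back-substitute to write 1 as a combination:
1 = 7 − 3·2
1 = −3·9 + 4·7
1 = 4·16 − 7·9
1 = −7·25 + 11·16
1 = 11·241 − 106·25
1 = −106·507 + 223·241
1 = 223·2269 − 998·507
1 = −998·9583 + 4215·2269
So 2269·4215 ≡ 1 (mod 9583).

4215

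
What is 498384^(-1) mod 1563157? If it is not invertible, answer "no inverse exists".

1081809

Extended Euclidean algorithm:
1563157 = 3·498384 + 68005
498384 = 7·68005 + 22349
68005 = 3·22349 + 958
22349 = 23·958 + 315
958 = 3·315 + 13
315 = 24·13 + 3
13 = 4·3 + 1
3 = 3·1 + 0
Since gcd(498384, 1563157) = 1, back-substitute to write 1 as a combination:
1 = 13 − 4·3
1 = −4·315 + 97·13
1 = 97·958 − 295·315
1 = −295·22349 + 6882·958
1 = 6882·68005 − 20941·22349
1 = −20941·498384 + 153469·68005
1 = 153469·1563157 − 481348·498384
So 498384·(-481348) ≡ 1 (mod 1563157), and -481348 ≡ 1081809 (mod 1563157).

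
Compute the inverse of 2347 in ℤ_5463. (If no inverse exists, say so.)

Run Euclid on (5463, 2347):
5463 = 2*2347 + 769
2347 = 3*769 + 40
769 = 19*40 + 9
40 = 4*9 + 4
9 = 2*4 + 1
4 = 4*1 + 0
gcd = 1, so the inverse exists. Back-substitute:
1 = 9 − 2·4
1 = −2·40 + 9·9
1 = 9·769 − 173·40
1 = −173·2347 + 528·769
1 = 528·5463 − 1229·2347
So 2347·(-1229) ≡ 1 (mod 5463), and -1229 ≡ 4234 (mod 5463).

4234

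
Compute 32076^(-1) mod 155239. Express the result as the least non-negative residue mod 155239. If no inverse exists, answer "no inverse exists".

69542

gcd(155239, 32076) by repeated division:
155239 = 4*32076 + 26935
32076 = 1*26935 + 5141
26935 = 5*5141 + 1230
5141 = 4*1230 + 221
1230 = 5*221 + 125
221 = 1*125 + 96
125 = 1*96 + 29
96 = 3*29 + 9
29 = 3*9 + 2
9 = 4*2 + 1
2 = 2*1 + 0
The gcd is 1. Working backward:
1 = 9 − 4·2
1 = −4·29 + 13·9
1 = 13·96 − 43·29
1 = −43·125 + 56·96
1 = 56·221 − 99·125
1 = −99·1230 + 551·221
1 = 551·5141 − 2303·1230
1 = −2303·26935 + 12066·5141
1 = 12066·32076 − 14369·26935
1 = −14369·155239 + 69542·32076
So 32076·69542 ≡ 1 (mod 155239).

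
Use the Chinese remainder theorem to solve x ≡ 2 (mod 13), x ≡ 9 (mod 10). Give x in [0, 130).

119

Write x = 2 + 13·k. Then 13·k ≡ 9 − 2 ≡ 7 (mod 10).
Need 13⁻¹ mod 10. Extended Euclid on (10, 3):
10 = 3·3 + 1
3 = 3·1 + 0
Back-substitute:
1 = 10 − 3·3
13⁻¹ ≡ 7 (mod 10), so k ≡ 7·7 ≡ 9 (mod 10).
x = 2 + 13·9 = 119.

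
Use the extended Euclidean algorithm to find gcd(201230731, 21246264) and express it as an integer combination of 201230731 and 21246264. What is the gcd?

Repeated division:
201230731 = 9·21246264 + 10014355
21246264 = 2·10014355 + 1217554
10014355 = 8·1217554 + 273923
1217554 = 4·273923 + 121862
273923 = 2·121862 + 30199
121862 = 4·30199 + 1066
30199 = 28·1066 + 351
1066 = 3·351 + 13
351 = 27·13 + 0
gcd(201230731, 21246264) = 13.
Working backward:
13 = 1066 − 3·351
13 = −3·30199 + 85·1066
13 = 85·121862 − 343·30199
13 = −343·273923 + 771·121862
13 = 771·1217554 − 3427·273923
13 = −3427·10014355 + 28187·1217554
13 = 28187·21246264 − 59801·10014355
13 = −59801·201230731 + 566396·21246264
So 13 = (-59801)·201230731 + (566396)·21246264.

13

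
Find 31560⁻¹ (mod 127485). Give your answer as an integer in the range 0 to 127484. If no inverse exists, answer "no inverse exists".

no inverse exists

Compute gcd(31560, 127485):
127485 = 4·31560 + 1245
31560 = 25·1245 + 435
1245 = 2·435 + 375
435 = 1·375 + 60
375 = 6·60 + 15
60 = 4·15 + 0
The gcd is 15, not 1, hence no inverse exists.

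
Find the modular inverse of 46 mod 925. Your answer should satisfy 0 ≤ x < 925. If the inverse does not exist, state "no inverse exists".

181

gcd(925, 46) by repeated division:
925 = 20·46 + 5
46 = 9·5 + 1
5 = 5·1 + 0
The gcd is 1. Working backward:
1 = 46 − 9·5
1 = −9·925 + 181·46
So 46·181 ≡ 1 (mod 925).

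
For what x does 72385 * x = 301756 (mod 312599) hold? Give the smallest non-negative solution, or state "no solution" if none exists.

144270

First find gcd(72385, 312599):
312599 = 4×72385 + 23059
72385 = 3×23059 + 3208
23059 = 7×3208 + 603
3208 = 5×603 + 193
603 = 3×193 + 24
193 = 8×24 + 1
24 = 24×1 + 0
gcd = 1, so a unique solution mod 312599 exists.
Back-substitute for the Bézout coefficients:
1 = 193 − 8·24
1 = −8·603 + 25·193
1 = 25·3208 − 133·603
1 = −133·23059 + 956·3208
1 = 956·72385 − 3001·23059
1 = −3001·312599 + 12960·72385
So 72385·(12960) ≡ 1 (mod 312599), giving 72385⁻¹ ≡ 12960.
x ≡ 72385⁻¹·301756 ≡ 12960·301756 ≡ 144270 (mod 312599).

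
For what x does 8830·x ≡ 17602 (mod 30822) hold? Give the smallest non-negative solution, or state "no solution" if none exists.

2599

First find gcd(8830, 30822):
30822 = 3*8830 + 4332
8830 = 2*4332 + 166
4332 = 26*166 + 16
166 = 10*16 + 6
16 = 2*6 + 4
6 = 1*4 + 2
4 = 2*2 + 0
gcd = 2 and 2 | 17602, so solutions exist. Divide through by 2: 4415x ≡ 8801 (mod 15411).
Now find 4415⁻¹ mod 15411:
15411 = 3*4415 + 2166
4415 = 2*2166 + 83
2166 = 26*83 + 8
83 = 10*8 + 3
8 = 2*3 + 2
3 = 1*2 + 1
2 = 2*1 + 0
Back-substitute:
1 = 3 − 2
1 = −8 + 3·3
1 = 3·83 − 31·8
1 = −31·2166 + 809·83
1 = 809·4415 − 1649·2166
1 = −1649·15411 + 5756·4415
So 4415⁻¹ ≡ 5756 (mod 15411).
Then x ≡ 5756·8801 ≡ 2599 (mod 15411); the smallest non-negative solution is x = 2599.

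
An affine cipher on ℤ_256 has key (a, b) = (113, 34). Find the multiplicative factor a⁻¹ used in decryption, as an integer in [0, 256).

Extended Euclidean algorithm:
256 = 2*113 + 30
113 = 3*30 + 23
30 = 1*23 + 7
23 = 3*7 + 2
7 = 3*2 + 1
2 = 2*1 + 0
gcd = 1, so the inverse exists. Back-substitute:
1 = 7 − 3·2
1 = −3·23 + 10·7
1 = 10·30 − 13·23
1 = −13·113 + 49·30
1 = 49·256 − 111·113
Thus 113·(-111) ≡ 1 (mod 256); reducing, -111 mod 256 = 145.

145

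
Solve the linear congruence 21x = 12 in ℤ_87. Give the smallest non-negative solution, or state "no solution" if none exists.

First find gcd(21, 87):
87 = 4*21 + 3
21 = 7*3 + 0
gcd = 3 and 3 | 12, so solutions exist. Divide through by 3: 7x ≡ 4 (mod 29).
Now find 7⁻¹ mod 29:
29 = 4×7 + 1
7 = 7×1 + 0
Back-substitute:
1 = 29 − 4·7
So 7·(-4) ≡ 1 (mod 29), i.e. 7⁻¹ ≡ 25.
Then x ≡ 25·4 ≡ 13 (mod 29); the smallest non-negative solution is x = 13.

13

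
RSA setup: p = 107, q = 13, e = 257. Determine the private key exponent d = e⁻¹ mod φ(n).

φ(n) = (p−1)(q−1) = 106·12 = 1272.
Need d with 257·d ≡ 1 (mod 1272). Apply the extended Euclidean algorithm:
1272 = 4·257 + 244
257 = 1·244 + 13
244 = 18·13 + 10
13 = 1·10 + 3
10 = 3·3 + 1
3 = 3·1 + 0
Back-substitute:
1 = 10 − 3·3
1 = −3·13 + 4·10
1 = 4·244 − 75·13
1 = −75·257 + 79·244
1 = 79·1272 − 391·257
So 257·(-391) ≡ 1 (mod 1272), hence d ≡ -391 ≡ 881 (mod 1272).

881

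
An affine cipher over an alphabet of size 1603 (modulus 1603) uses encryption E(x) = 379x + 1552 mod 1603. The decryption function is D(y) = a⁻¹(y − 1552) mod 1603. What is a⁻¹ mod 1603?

Extended Euclidean algorithm:
1603 = 4*379 + 87
379 = 4*87 + 31
87 = 2*31 + 25
31 = 1*25 + 6
25 = 4*6 + 1
6 = 6*1 + 0
Since gcd(379, 1603) = 1, back-substitute to write 1 as a combination:
1 = 25 − 4·6
1 = −4·31 + 5·25
1 = 5·87 − 14·31
1 = −14·379 + 61·87
1 = 61·1603 − 258·379
Thus 379·(-258) ≡ 1 (mod 1603); reducing, -258 mod 1603 = 1345.

1345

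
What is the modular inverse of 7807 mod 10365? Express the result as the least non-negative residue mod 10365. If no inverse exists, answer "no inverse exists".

Run Euclid on (10365, 7807):
10365 = 1·7807 + 2558
7807 = 3·2558 + 133
2558 = 19·133 + 31
133 = 4·31 + 9
31 = 3·9 + 4
9 = 2·4 + 1
4 = 4·1 + 0
Since gcd(7807, 10365) = 1, back-substitute to write 1 as a combination:
1 = 9 − 2·4
1 = −2·31 + 7·9
1 = 7·133 − 30·31
1 = −30·2558 + 577·133
1 = 577·7807 − 1761·2558
1 = −1761·10365 + 2338·7807
So 7807·2338 ≡ 1 (mod 10365).

2338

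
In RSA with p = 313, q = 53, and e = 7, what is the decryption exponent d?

9271

φ(n) = (p−1)(q−1) = 312·52 = 16224.
Need d with 7·d ≡ 1 (mod 16224). Apply the extended Euclidean algorithm:
16224 = 2317·7 + 5
7 = 1·5 + 2
5 = 2·2 + 1
2 = 2·1 + 0
Back-substitute:
1 = 5 − 2·2
1 = −2·7 + 3·5
1 = 3·16224 − 6953·7
So 7·(-6953) ≡ 1 (mod 16224), hence d ≡ -6953 ≡ 9271 (mod 16224).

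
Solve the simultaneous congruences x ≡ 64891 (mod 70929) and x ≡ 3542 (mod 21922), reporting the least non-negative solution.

Write x = 64891 + 70929·k. Then 70929·k ≡ 3542 − 64891 ≡ 4417 (mod 21922).
Need 70929⁻¹ mod 21922. Extended Euclid on (21922, 5163):
21922 = 4*5163 + 1270
5163 = 4*1270 + 83
1270 = 15*83 + 25
83 = 3*25 + 8
25 = 3*8 + 1
8 = 8*1 + 0
Back-substitute:
1 = 25 − 3·8
1 = −3·83 + 10·25
1 = 10·1270 − 153·83
1 = −153·5163 + 622·1270
1 = 622·21922 − 2641·5163
70929⁻¹ ≡ 19281 (mod 21922), so k ≡ 19281·4417 ≡ 19129 (mod 21922).
x = 64891 + 70929·19129 = 1356865732.

1356865732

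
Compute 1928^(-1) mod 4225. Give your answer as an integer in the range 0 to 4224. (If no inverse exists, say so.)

Apply the Euclidean algorithm to 4225 and 1928:
4225 = 2*1928 + 369
1928 = 5*369 + 83
369 = 4*83 + 37
83 = 2*37 + 9
37 = 4*9 + 1
9 = 9*1 + 0
gcd = 1, so the inverse exists. Back-substitute:
1 = 37 − 4·9
1 = −4·83 + 9·37
1 = 9·369 − 40·83
1 = −40·1928 + 209·369
1 = 209·4225 − 458·1928
Hence 1928⁻¹ ≡ -458 ≡ 3767 (mod 4225).

3767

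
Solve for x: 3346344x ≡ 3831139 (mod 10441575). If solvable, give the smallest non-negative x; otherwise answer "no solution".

gcd(3346344, 10441575):
10441575 = 3*3346344 + 402543
3346344 = 8*402543 + 126000
402543 = 3*126000 + 24543
126000 = 5*24543 + 3285
24543 = 7*3285 + 1548
3285 = 2*1548 + 189
1548 = 8*189 + 36
189 = 5*36 + 9
36 = 4*9 + 0
gcd = 9, but 9 ∤ 3831139, so the congruence has no solution.

no solution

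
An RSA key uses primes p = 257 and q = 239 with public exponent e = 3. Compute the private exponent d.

φ(n) = (p−1)(q−1) = 256·238 = 60928.
Need d with 3·d ≡ 1 (mod 60928). Apply the extended Euclidean algorithm:
60928 = 20309*3 + 1
3 = 3*1 + 0
Back-substitute:
1 = 60928 − 20309·3
So 3·(-20309) ≡ 1 (mod 60928), hence d ≡ -20309 ≡ 40619 (mod 60928).

40619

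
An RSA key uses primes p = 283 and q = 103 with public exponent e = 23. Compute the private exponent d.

22511

φ(n) = (p−1)(q−1) = 282·102 = 28764.
Need d with 23·d ≡ 1 (mod 28764). Apply the extended Euclidean algorithm:
28764 = 1250×23 + 14
23 = 1×14 + 9
14 = 1×9 + 5
9 = 1×5 + 4
5 = 1×4 + 1
4 = 4×1 + 0
Back-substitute:
1 = 5 − 4
1 = −9 + 2·5
1 = 2·14 − 3·9
1 = −3·23 + 5·14
1 = 5·28764 − 6253·23
So 23·(-6253) ≡ 1 (mod 28764), hence d ≡ -6253 ≡ 22511 (mod 28764).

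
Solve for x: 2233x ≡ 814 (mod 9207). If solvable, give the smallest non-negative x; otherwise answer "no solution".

256

First find gcd(2233, 9207):
9207 = 4×2233 + 275
2233 = 8×275 + 33
275 = 8×33 + 11
33 = 3×11 + 0
gcd = 11 and 11 | 814, so solutions exist. Divide through by 11: 203x ≡ 74 (mod 837).
Now find 203⁻¹ mod 837:
837 = 4×203 + 25
203 = 8×25 + 3
25 = 8×3 + 1
3 = 3×1 + 0
Back-substitute:
1 = 25 − 8·3
1 = −8·203 + 65·25
1 = 65·837 − 268·203
So 203·(-268) ≡ 1 (mod 837), i.e. 203⁻¹ ≡ 569.
Then x ≡ 569·74 ≡ 256 (mod 837); the smallest non-negative solution is x = 256.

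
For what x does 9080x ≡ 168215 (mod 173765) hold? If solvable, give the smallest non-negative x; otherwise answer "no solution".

15577

First find gcd(9080, 173765):
173765 = 19×9080 + 1245
9080 = 7×1245 + 365
1245 = 3×365 + 150
365 = 2×150 + 65
150 = 2×65 + 20
65 = 3×20 + 5
20 = 4×5 + 0
gcd = 5 and 5 | 168215, so solutions exist. Divide through by 5: 1816x ≡ 33643 (mod 34753).
Now find 1816⁻¹ mod 34753:
34753 = 19*1816 + 249
1816 = 7*249 + 73
249 = 3*73 + 30
73 = 2*30 + 13
30 = 2*13 + 4
13 = 3*4 + 1
4 = 4*1 + 0
Back-substitute:
1 = 13 − 3·4
1 = −3·30 + 7·13
1 = 7·73 − 17·30
1 = −17·249 + 58·73
1 = 58·1816 − 423·249
1 = −423·34753 + 8095·1816
So 1816⁻¹ ≡ 8095 (mod 34753).
Then x ≡ 8095·33643 ≡ 15577 (mod 34753); the smallest non-negative solution is x = 15577.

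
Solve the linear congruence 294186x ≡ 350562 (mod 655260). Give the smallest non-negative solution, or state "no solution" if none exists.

15987

First find gcd(294186, 655260):
655260 = 2×294186 + 66888
294186 = 4×66888 + 26634
66888 = 2×26634 + 13620
26634 = 1×13620 + 13014
13620 = 1×13014 + 606
13014 = 21×606 + 288
606 = 2×288 + 30
288 = 9×30 + 18
30 = 1×18 + 12
18 = 1×12 + 6
12 = 2×6 + 0
gcd = 6 and 6 | 350562, so solutions exist. Divide through by 6: 49031x ≡ 58427 (mod 109210).
Now find 49031⁻¹ mod 109210:
109210 = 2×49031 + 11148
49031 = 4×11148 + 4439
11148 = 2×4439 + 2270
4439 = 1×2270 + 2169
2270 = 1×2169 + 101
2169 = 21×101 + 48
101 = 2×48 + 5
48 = 9×5 + 3
5 = 1×3 + 2
3 = 1×2 + 1
2 = 2×1 + 0
Back-substitute:
1 = 3 − 2
1 = −5 + 2·3
1 = 2·48 − 19·5
1 = −19·101 + 40·48
1 = 40·2169 − 859·101
1 = −859·2270 + 899·2169
1 = 899·4439 − 1758·2270
1 = −1758·11148 + 4415·4439
1 = 4415·49031 − 19418·11148
1 = −19418·109210 + 43251·49031
So 49031⁻¹ ≡ 43251 (mod 109210).
Then x ≡ 43251·58427 ≡ 15987 (mod 109210); the smallest non-negative solution is x = 15987.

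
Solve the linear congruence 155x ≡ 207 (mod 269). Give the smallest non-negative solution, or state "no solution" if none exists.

First find gcd(155, 269):
269 = 1×155 + 114
155 = 1×114 + 41
114 = 2×41 + 32
41 = 1×32 + 9
32 = 3×9 + 5
9 = 1×5 + 4
5 = 1×4 + 1
4 = 4×1 + 0
gcd = 1, so a unique solution mod 269 exists.
Back-substitute for the Bézout coefficients:
1 = 5 − 4
1 = −9 + 2·5
1 = 2·32 − 7·9
1 = −7·41 + 9·32
1 = 9·114 − 25·41
1 = −25·155 + 34·114
1 = 34·269 − 59·155
So 155·(-59) ≡ 1 (mod 269), giving 155⁻¹ ≡ 210.
x ≡ 155⁻¹·207 ≡ 210·207 ≡ 161 (mod 269).

161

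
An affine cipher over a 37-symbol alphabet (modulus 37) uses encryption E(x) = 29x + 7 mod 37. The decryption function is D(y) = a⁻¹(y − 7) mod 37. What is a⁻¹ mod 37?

Apply the Euclidean algorithm to 37 and 29:
37 = 1×29 + 8
29 = 3×8 + 5
8 = 1×5 + 3
5 = 1×3 + 2
3 = 1×2 + 1
2 = 2×1 + 0
The gcd is 1. Working backward:
1 = 3 − 2
1 = −5 + 2·3
1 = 2·8 − 3·5
1 = −3·29 + 11·8
1 = 11·37 − 14·29
Hence 29⁻¹ ≡ -14 ≡ 23 (mod 37).

23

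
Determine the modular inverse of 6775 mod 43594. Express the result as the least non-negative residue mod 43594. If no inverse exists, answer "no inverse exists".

Run Euclid on (43594, 6775):
43594 = 6*6775 + 2944
6775 = 2*2944 + 887
2944 = 3*887 + 283
887 = 3*283 + 38
283 = 7*38 + 17
38 = 2*17 + 4
17 = 4*4 + 1
4 = 4*1 + 0
gcd = 1, so the inverse exists. Back-substitute:
1 = 17 − 4·4
1 = −4·38 + 9·17
1 = 9·283 − 67·38
1 = −67·887 + 210·283
1 = 210·2944 − 697·887
1 = −697·6775 + 1604·2944
1 = 1604·43594 − 10321·6775
Hence 6775⁻¹ ≡ -10321 ≡ 33273 (mod 43594).

33273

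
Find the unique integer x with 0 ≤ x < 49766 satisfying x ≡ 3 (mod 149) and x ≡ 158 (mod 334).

Write x = 3 + 149·k. Then 149·k ≡ 158 − 3 ≡ 155 (mod 334).
Need 149⁻¹ mod 334. Extended Euclid on (334, 149):
334 = 2*149 + 36
149 = 4*36 + 5
36 = 7*5 + 1
5 = 5*1 + 0
Back-substitute:
1 = 36 − 7·5
1 = −7·149 + 29·36
1 = 29·334 − 65·149
149⁻¹ ≡ 269 (mod 334), so k ≡ 269·155 ≡ 279 (mod 334).
x = 3 + 149·279 = 41574.

41574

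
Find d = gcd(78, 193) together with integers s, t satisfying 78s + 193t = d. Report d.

Euclidean algorithm:
193 = 2×78 + 37
78 = 2×37 + 4
37 = 9×4 + 1
4 = 4×1 + 0
gcd(78, 193) = 1.
Working backward:
1 = 37 − 9·4
1 = −9·78 + 19·37
1 = 19·193 − 47·78
So 1 = (19)·193 + (-47)·78.

1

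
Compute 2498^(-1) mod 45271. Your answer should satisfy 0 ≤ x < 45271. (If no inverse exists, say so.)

gcd(45271, 2498) by repeated division:
45271 = 18*2498 + 307
2498 = 8*307 + 42
307 = 7*42 + 13
42 = 3*13 + 3
13 = 4*3 + 1
3 = 3*1 + 0
The gcd is 1. Working backward:
1 = 13 − 4·3
1 = −4·42 + 13·13
1 = 13·307 − 95·42
1 = −95·2498 + 773·307
1 = 773·45271 − 14009·2498
Hence 2498⁻¹ ≡ -14009 ≡ 31262 (mod 45271).

31262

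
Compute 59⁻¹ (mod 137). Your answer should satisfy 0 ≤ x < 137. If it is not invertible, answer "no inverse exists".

gcd(137, 59) by repeated division:
137 = 2*59 + 19
59 = 3*19 + 2
19 = 9*2 + 1
2 = 2*1 + 0
Since gcd(59, 137) = 1, back-substitute to write 1 as a combination:
1 = 19 − 9·2
1 = −9·59 + 28·19
1 = 28·137 − 65·59
So 59·(-65) ≡ 1 (mod 137), and -65 ≡ 72 (mod 137).

72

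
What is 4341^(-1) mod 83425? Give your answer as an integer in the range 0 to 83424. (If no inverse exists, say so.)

gcd(83425, 4341) by repeated division:
83425 = 19×4341 + 946
4341 = 4×946 + 557
946 = 1×557 + 389
557 = 1×389 + 168
389 = 2×168 + 53
168 = 3×53 + 9
53 = 5×9 + 8
9 = 1×8 + 1
8 = 8×1 + 0
gcd = 1, so the inverse exists. Back-substitute:
1 = 9 − 8
1 = −53 + 6·9
1 = 6·168 − 19·53
1 = −19·389 + 44·168
1 = 44·557 − 63·389
1 = −63·946 + 107·557
1 = 107·4341 − 491·946
1 = −491·83425 + 9436·4341
So 4341·9436 ≡ 1 (mod 83425).

9436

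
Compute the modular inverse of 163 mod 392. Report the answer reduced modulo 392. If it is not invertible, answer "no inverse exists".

291

gcd(392, 163) by repeated division:
392 = 2·163 + 66
163 = 2·66 + 31
66 = 2·31 + 4
31 = 7·4 + 3
4 = 1·3 + 1
3 = 3·1 + 0
Since gcd(163, 392) = 1, back-substitute to write 1 as a combination:
1 = 4 − 3
1 = −31 + 8·4
1 = 8·66 − 17·31
1 = −17·163 + 42·66
1 = 42·392 − 101·163
Thus 163·(-101) ≡ 1 (mod 392); reducing, -101 mod 392 = 291.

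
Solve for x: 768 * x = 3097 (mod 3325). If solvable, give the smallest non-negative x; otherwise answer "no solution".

779

First find gcd(768, 3325):
3325 = 4×768 + 253
768 = 3×253 + 9
253 = 28×9 + 1
9 = 9×1 + 0
gcd = 1, so a unique solution mod 3325 exists.
Back-substitute for the Bézout coefficients:
1 = 253 − 28·9
1 = −28·768 + 85·253
1 = 85·3325 − 368·768
So 768·(-368) ≡ 1 (mod 3325), giving 768⁻¹ ≡ 2957.
x ≡ 768⁻¹·3097 ≡ 2957·3097 ≡ 779 (mod 3325).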